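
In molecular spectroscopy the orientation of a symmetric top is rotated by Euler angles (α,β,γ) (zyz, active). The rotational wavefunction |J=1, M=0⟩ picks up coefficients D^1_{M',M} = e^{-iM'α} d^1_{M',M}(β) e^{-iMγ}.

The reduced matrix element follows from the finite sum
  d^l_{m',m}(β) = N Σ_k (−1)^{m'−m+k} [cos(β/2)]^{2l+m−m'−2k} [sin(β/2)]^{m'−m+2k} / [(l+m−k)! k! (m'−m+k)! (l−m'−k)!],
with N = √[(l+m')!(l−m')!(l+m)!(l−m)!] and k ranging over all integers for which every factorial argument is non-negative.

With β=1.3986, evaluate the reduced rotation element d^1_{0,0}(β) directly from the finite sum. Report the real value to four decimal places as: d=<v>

d^1_{0,0}(β=1.3986) via the finite sum:
With c≡cos(β/2)=0.765293 and s≡sin(β/2)=0.643682, N=[1·1·1·1]^{1/2}=1.000000
k: max(0,(0)−(0))=0 … min(1+(0),1−(0))=1
  k=0: (−1)^0·1.0000/(1)·0.7653^2·0.6437^0 = +0.585673
  k=1: (−1)^1·1.0000/(1)·0.7653^0·0.6437^2 = -0.414327
d^1_{0,0}(1.3986) = +0.585673 -0.414327 = +0.171347

d=0.1713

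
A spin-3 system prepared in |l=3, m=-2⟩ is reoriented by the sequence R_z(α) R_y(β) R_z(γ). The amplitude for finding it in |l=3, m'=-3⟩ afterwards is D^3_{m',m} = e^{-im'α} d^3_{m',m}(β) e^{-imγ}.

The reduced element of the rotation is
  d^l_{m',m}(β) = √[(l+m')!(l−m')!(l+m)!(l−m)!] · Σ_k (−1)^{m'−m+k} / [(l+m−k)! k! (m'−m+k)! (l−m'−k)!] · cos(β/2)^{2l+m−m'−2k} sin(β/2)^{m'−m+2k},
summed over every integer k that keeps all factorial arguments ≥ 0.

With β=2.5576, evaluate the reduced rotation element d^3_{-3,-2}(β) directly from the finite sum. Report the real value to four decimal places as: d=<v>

d=0.0046

d^3_{-3,-2}(β=2.5576) via the finite sum:
c=cos(2.557600/2)=0.287865, s=sin(2.557600/2)=0.957671; N=√[1·720·1·120]=293.938769
k: max(0,(-2)−(-3))=1 … min(3+(-2),3−(-3))=1
  k=1: (−1)^0·293.9388/(120)·0.2879^5·0.9577^1 = +0.004637
d^3_{-3,-2}(2.5576) = +0.004637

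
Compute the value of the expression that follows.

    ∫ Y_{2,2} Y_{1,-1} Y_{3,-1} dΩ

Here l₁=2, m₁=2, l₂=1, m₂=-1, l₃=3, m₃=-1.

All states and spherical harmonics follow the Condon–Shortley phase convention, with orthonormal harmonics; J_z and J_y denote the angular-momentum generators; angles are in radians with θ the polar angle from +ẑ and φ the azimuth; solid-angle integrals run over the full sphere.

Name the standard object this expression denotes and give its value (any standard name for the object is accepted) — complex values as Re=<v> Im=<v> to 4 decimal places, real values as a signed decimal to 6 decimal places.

Gaunt coefficient, -0.082589

This is a Gaunt coefficient — the integral of a triple product of spherical harmonics over the sphere.
Rules hold: Σm=0, L=6 even, 1≤3≤3.
N = 5·3·7 = 105
Δ = 0!·4!·2!/7! = 1/105
Racah Σ t=0..0: t=0:+1/4 = 1/4
⇒ 3j(2 1 3; 0 0 0)² = 3/35, sgn -1
Racah Σ t=0..0: t=0:+1/48 = 1/48
⇒ 3j(2 1 3; 2 -1 -1)² = 1/105, sgn +1
4πI² = N·(3j₀)²·(3jₘ)² = 3/35
I = -1·√(0.0857143/4π) = -0.08258890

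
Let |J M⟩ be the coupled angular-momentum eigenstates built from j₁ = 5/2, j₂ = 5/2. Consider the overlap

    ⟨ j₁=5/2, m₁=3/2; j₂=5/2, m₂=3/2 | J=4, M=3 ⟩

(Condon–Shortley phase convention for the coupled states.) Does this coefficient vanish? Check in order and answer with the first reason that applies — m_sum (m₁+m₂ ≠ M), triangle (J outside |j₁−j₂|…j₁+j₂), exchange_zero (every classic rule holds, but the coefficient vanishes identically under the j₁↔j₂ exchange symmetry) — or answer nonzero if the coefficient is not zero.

exchange_zero

m-sum: m₁+m₂ = 3/2+3/2 = 3, M = 3  ✓
triangle: |j₁−j₂| = 0 ≤ J = 4 ≤ j₁+j₂ = 5  ✓
exchange: j₁=j₂ and m₁=m₂, and (−1)^(j₁+j₂−J) = (−1)^1 = −1 forces ⟨j₁m₁;j₂m₂|JM⟩ = −⟨j₂m₂;j₁m₁|JM⟩ = −⟨j₁m₁;j₂m₂|JM⟩ ⇒ the coefficient vanishes identically
Racah sum check: Σ_k collapses to 0 ⇒ CG = 0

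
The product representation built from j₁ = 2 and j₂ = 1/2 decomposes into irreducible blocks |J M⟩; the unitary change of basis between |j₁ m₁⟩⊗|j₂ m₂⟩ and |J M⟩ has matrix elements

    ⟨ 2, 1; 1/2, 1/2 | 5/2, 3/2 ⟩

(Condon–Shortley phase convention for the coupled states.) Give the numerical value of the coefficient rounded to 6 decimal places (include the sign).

√[6·0!4!1!/6! · 3!1!1!0!4!1!] = √(144/5)
  +(−1)^0/∏(0,0,1,1,3,0)! = 1/6  (running 1/6)
⟨..|..⟩ = √(144/5)·(1/6) = +0.894427

+√(4/5) = +0.894427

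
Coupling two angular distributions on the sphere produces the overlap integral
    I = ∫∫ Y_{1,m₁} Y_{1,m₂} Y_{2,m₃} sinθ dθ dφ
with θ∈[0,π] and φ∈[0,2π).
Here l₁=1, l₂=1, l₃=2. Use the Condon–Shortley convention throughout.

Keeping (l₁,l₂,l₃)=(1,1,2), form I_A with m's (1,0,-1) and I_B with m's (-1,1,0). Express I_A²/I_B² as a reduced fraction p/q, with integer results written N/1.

l's match ⇒ only the (l;m) 3-j factors differ between A and B.
A: triangle coeff Δ(1,1,2) = 1/30; Σ_t [0,0]: t=0:+1/2 = 1/2; (3j)²=1/10 [(1 1 2; 1 0 -1)], sign=-1
B: triangle coeff Δ(1,1,2) = 1/30; Σ_t [0,0]: t=0:+1/4 = 1/4; (3j)²=1/30 [(1 1 2; -1 1 0)], sign=+1
I_A²/I_B² = (1/10)/(1/30) = 3/1

3/1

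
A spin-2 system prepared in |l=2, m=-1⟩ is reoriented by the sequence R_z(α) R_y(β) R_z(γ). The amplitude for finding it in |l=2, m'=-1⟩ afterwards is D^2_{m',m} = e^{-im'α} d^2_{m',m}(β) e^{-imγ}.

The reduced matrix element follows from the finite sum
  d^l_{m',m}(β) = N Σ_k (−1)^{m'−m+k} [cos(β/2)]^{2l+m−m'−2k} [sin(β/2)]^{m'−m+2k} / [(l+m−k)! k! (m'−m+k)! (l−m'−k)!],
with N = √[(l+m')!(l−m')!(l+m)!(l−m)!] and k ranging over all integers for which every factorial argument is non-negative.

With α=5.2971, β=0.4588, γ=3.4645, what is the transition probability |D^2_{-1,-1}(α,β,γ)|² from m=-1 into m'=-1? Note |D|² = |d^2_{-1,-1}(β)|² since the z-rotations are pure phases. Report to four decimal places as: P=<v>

P=0.5657

D^2_{-1,-1}(5.2971,0.4588,3.4645) = e^{-i·-1·5.2971}·d^2_{-1,-1}(0.4588)·e^{-i·-1·3.4645}. Compute d first:
With c≡cos(β/2)=0.973803 and s≡sin(β/2)=0.227393, N=[1·6·1·6]^{1/2}=6.000000
The bounds max(0,m−m')=0 and min(l+m,l−m')=1 give 2 terms
  k=0: (−1)^0·6.0000/(6)·0.9738^4·0.2274^0 = +0.899258
  k=1: (−1)^1·6.0000/(2)·0.9738^2·0.2274^2 = -0.147102
d^2_{-1,-1}(0.4588) = +0.899258 -0.147102 = +0.752156
|D^2_{-1,-1}|² = |d^2_{-1,-1}(β)|² = (+0.752156)² = 0.565739 (the z-rotation phases have unit modulus)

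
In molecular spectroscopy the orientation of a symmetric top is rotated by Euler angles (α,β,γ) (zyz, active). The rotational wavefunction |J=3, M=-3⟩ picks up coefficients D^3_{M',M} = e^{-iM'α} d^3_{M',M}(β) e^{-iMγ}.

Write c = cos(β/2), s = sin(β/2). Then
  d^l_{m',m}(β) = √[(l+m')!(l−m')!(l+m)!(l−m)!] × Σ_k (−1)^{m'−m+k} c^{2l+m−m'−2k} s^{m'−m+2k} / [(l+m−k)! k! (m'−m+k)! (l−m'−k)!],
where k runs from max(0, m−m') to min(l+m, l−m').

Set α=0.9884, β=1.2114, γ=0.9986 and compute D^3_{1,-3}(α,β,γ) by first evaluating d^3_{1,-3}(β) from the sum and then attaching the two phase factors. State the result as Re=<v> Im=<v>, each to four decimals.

D^3_{1,-3}(0.9884,1.2114,0.9986) = e^{-i·1·0.9884}·d^3_{1,-3}(1.2114)·e^{-i·-3·0.9986}. Compute d first:
Half-angle: c=0.822104, s=0.569338. N=√(24·2·1·720)=185.903201
The bounds max(0,m−m')=0 and min(l+m,l−m')=0 give 1 term
  k=0: (−1)^4·185.9032/(48)·0.8221^2·0.5693^4 = +0.275029
d^3_{1,-3}(1.2114) = +0.275029
D = (+0.550027-0.835147i)·(+0.275029)·(-0.989391+0.145277i) = -0.116300+0.249229i

Re=-0.1163 Im=0.2492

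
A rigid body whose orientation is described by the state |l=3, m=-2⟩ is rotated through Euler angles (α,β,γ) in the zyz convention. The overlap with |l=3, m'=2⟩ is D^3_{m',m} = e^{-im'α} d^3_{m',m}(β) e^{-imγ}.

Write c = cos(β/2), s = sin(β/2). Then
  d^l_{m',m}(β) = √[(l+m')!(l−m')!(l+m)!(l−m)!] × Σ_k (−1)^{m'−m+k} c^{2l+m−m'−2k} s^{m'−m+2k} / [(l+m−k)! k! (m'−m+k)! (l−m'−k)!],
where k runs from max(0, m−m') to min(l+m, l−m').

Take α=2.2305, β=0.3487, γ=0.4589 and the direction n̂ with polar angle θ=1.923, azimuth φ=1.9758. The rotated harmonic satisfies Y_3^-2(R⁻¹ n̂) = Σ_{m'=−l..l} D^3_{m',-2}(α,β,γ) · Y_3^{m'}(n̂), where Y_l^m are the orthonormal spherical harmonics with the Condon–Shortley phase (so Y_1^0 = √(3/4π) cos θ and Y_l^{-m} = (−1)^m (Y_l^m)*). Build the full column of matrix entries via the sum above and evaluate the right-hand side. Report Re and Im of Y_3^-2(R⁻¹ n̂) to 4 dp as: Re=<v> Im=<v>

Need the full column D^3_{m',-2} for m'=−3..3 at α=2.2305, β=0.3487, γ=0.4589.
cos(β/2)=0.984840, sin(β/2)=0.173468
d^3_{-3,-2}: single k=1 term ⇒ +0.393661;  D = +0.095363+0.381936i
d^3_{-2,-2}: k∈[0..1] ⇒ +0.912416 -0.141537 = +0.770878;  D = +0.476533-0.605945i
d^3_{-1,-2}: k∈[0..1] ⇒ -0.508214 +0.031534 = -0.476680;  D = +0.476669+0.003197i
d^3_{0,-2}: k∈[0..1] ⇒ +0.155046 -0.004810 = +0.150236;  D = +0.091279+0.119327i
d^3_{1,-2}: k∈[0..1] ⇒ -0.031534 +0.000489 = -0.031045;  D = -0.007924+0.030017i
d^3_{2,-2}: k∈[0..1] ⇒ +0.004391 -0.000027 = +0.004364;  D = -0.004017+0.001706i
d^3_{3,-2}: single k=0 term ⇒ -0.000379;  D = -0.000331-0.000185i
Y_3^{m'}(θ=1.923,φ=1.9758) and Σ D·Y over m':
  (+0.0954+0.3819i)·(+0.3234+0.1202i)  (+0.4765-0.6059i)·(+0.2142-0.2250i)  (+0.4767+0.0032i)·(+0.0484+0.1129i)  (+0.0913+0.1193i)·(+0.3096+0.0000i)  (-0.0079+0.0300i)·(-0.0484+0.1129i)  (-0.0040+0.0017i)·(+0.2142+0.2250i)  (-0.0003-0.0002i)·(-0.3234+0.1202i)
Y_3^-2(R⁻¹ n̂) = -0.002470-0.013934i

Re=-0.0025 Im=-0.0139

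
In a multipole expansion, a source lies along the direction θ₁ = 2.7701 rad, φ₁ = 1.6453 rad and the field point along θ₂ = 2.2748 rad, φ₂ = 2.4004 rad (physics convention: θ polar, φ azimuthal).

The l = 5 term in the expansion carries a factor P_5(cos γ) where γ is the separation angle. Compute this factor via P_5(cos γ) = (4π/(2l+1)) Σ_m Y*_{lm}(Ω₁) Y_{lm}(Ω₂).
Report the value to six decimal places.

Term-by-term m-sum for l=5 (normalisation 4π/11 = 1.142397):
  [-5]  conj(Y_{5,-5})(Ω₁) = (-0.001065, 0.002725) ; Y_{5,-5}(Ω₂) = (0.100918, 0.063886) ; Δ = (-0.000282, 0.000207)
  [-4]  conj(Y_{5,-4})(Ω₁) = (-0.022701, -0.006973) ; Y_{5,-4}(Ω₂) = (0.315726, -0.056417) ; Δ = (-0.007561, -0.000921)
  [-3]  conj(Y_{5,-3})(Ω₁) = (0.024994, -0.109955) ; Y_{5,-3}(Ω₂) = (0.257851, -0.337236) ; Δ = (-0.030636, -0.036781)
  [-2]  conj(Y_{5,-2})(Ω₁) = (0.330222, 0.049573) ; Y_{5,-2}(Ω₂) = (-0.014458, -0.163101) ; Δ = (0.003311, -0.054576)
  [-1]  conj(Y_{5,-1})(Ω₁) = (-0.040458, 0.542026) ; Y_{5,-1}(Ω₂) = (0.212390, 0.194396) ; Δ = (-0.113960, 0.107256)
  [+0]  conj(Y_{5,0})(Ω₁) = (-0.186847, -0.000000) ; Y_{5,0}(Ω₂) = (0.247464, 0.000000) ; Δ = (-0.046238, -0.000000)
  [+1]  conj(Y_{5,1})(Ω₁) = (0.040458, 0.542026) ; Y_{5,1}(Ω₂) = (-0.212390, 0.194396) ; Δ = (-0.113960, -0.107256)
  [+2]  conj(Y_{5,2})(Ω₁) = (0.330222, -0.049573) ; Y_{5,2}(Ω₂) = (-0.014458, 0.163101) ; Δ = (0.003311, 0.054576)
  [+3]  conj(Y_{5,3})(Ω₁) = (-0.024994, -0.109955) ; Y_{5,3}(Ω₂) = (-0.257851, -0.337236) ; Δ = (-0.030636, 0.036781)
  [+4]  conj(Y_{5,4})(Ω₁) = (-0.022701, 0.006973) ; Y_{5,4}(Ω₂) = (0.315726, 0.056417) ; Δ = (-0.007561, 0.000921)
  [+5]  conj(Y_{5,5})(Ω₁) = (0.001065, 0.002725) ; Y_{5,5}(Ω₂) = (-0.100918, 0.063886) ; Δ = (-0.000282, -0.000207)
Σ over m = (-0.344493, -0.000000); ×(4π/11) → (-0.393547, -0.000000). Real part: -0.393547

-0.393547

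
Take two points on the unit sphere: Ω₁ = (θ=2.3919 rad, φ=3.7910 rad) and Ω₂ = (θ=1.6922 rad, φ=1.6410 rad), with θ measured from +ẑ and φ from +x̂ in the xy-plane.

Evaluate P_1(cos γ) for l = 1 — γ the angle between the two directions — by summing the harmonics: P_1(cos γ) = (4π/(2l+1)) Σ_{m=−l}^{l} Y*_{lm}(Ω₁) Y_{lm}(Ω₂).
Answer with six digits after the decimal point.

-0.281595

Term-by-term m-sum for l=1 (normalisation 4π/3 = 4.188790):
  m=-1: (-0.18750 - 0.14236j) × (-0.02406 - 0.34211j) = -0.04419 + 0.06757j  (running Σ = -0.04419 + 0.06757j)
  m=0: (-0.35761 + 0.00000j) × (-0.05917 + 0.00000j) = 0.02116 + 0.00000j  (running Σ = -0.02303 + 0.06757j)
  m=1: (0.18750 - 0.14236j) × (0.02406 - 0.34211j) = -0.04419 - 0.06757j  (running Σ = -0.06723 + 0.00000j)
Σ over m = -0.06723 + 0.00000j; ×(4π/3) → -0.28159 + 0.00000j. Real part: -0.281595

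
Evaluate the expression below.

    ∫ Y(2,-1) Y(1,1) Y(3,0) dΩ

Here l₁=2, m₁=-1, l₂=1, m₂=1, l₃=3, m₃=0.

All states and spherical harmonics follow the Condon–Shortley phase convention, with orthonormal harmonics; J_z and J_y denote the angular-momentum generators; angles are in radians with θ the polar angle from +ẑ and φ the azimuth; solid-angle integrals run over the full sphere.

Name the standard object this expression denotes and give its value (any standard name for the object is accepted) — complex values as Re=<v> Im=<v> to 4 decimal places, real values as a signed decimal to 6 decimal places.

Gaunt coefficient, +0.143048

This is a Gaunt coefficient — the integral of a triple product of spherical harmonics over the sphere.
Checks pass: Σm=0; 6 even; l₃=3∈[1,3].
(2·2+1)(2·1+1)(2·3+1) = 105
Δ: 0! 4! 2! / 7! → 1/105
sum: t=0:+1/4 = 1/4
3j²(2 1 3; 0 0 0) = Δ·Π!·Σ² = 3/35  (sign -1)
sum: t=0:+1/12 = 1/12
3j²(2 1 3; -1 1 0) = Δ·Π!·Σ² = 1/35  (sign -1)
combine: 4πI² = 105·3/35·1/35 = 9/35
take √, sign +1: I = 0.14304817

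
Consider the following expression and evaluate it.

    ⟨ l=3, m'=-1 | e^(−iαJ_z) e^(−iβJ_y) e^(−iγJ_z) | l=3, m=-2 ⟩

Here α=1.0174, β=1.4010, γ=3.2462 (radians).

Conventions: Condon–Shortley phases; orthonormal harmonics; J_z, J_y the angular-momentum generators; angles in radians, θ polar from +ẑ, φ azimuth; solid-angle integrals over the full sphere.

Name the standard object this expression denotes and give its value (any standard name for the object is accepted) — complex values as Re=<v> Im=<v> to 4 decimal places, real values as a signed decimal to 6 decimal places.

Wigner D-matrix element, Re=0.0758 Im=0.2114

This is a Wigner D-matrix element — the rotation-matrix element ⟨l m'| R(α,β,γ) |l m⟩ in the angular-momentum basis.
D^3_{-1,-2}(1.0174,1.4010,3.2462) = e^{-i·-1·1.0174}·d^3_{-1,-2}(1.4010)·e^{-i·-2·3.2462}. Compute d first:
Half-angle: c=0.764520, s=0.644600. N=√(2·24·1·120)=75.894664
Admissible k: 0..1 (factorial args all ≥0)
  k=0: (−1)^1·75.8947/(24)·0.7645^5·0.6446^1 = -0.532396
  k=1: (−1)^2·75.8947/(12)·0.7645^3·0.6446^3 = +0.756950
d^3_{-1,-2}(1.4010) = -0.532396 +0.756950 = +0.224555
D = (+0.525580+0.850744i)·(+0.224555)·(+0.978194+0.207692i) = +0.075771+0.211385i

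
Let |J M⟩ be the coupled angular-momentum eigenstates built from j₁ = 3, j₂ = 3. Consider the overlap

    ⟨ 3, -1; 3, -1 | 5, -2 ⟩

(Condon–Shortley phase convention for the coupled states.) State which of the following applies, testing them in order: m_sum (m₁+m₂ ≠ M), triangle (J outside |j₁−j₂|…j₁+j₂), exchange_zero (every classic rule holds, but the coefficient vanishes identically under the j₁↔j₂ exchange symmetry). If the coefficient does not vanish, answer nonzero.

exchange_zero

m-sum: m₁+m₂ = -1+(-1) = -2, M = -2  ✓
triangle: |j₁−j₂| = 0 ≤ J = 5 ≤ j₁+j₂ = 6  ✓
exchange: j₁=j₂ and m₁=m₂, and (−1)^(j₁+j₂−J) = (−1)^1 = −1 forces ⟨j₁m₁;j₂m₂|JM⟩ = −⟨j₂m₂;j₁m₁|JM⟩ = −⟨j₁m₁;j₂m₂|JM⟩ ⇒ the coefficient vanishes identically
Racah sum check: Σ_k collapses to 0 ⇒ CG = 0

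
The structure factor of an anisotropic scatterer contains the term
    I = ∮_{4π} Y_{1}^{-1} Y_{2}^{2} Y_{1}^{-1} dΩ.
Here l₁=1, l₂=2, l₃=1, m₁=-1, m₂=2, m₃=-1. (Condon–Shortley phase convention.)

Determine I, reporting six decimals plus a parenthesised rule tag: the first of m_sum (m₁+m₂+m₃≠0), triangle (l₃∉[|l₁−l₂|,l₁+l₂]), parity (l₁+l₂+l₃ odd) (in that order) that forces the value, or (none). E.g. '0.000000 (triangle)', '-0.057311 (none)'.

Rules hold: Σm=0, L=4 even, 1≤1≤3.
N = 3·5·3 = 45
Δ = 2!·0!·2!/5! = 1/30
Racah Σ t=1..1: t=1:−1/1 = -1/1
⇒ 3j(1 2 1; 0 0 0)² = 2/15, sgn +1
Racah Σ t=2..2: t=2:+1/4 = 1/4
⇒ 3j(1 2 1; -1 2 -1)² = 1/5, sgn +1
4πI² = N·(3j₀)²·(3jₘ)² = 6/5
I = +1·√(1.2/4π) = 0.30901936
No selection rule forces the value: the integral is nonzero (none).

0.309019 (none)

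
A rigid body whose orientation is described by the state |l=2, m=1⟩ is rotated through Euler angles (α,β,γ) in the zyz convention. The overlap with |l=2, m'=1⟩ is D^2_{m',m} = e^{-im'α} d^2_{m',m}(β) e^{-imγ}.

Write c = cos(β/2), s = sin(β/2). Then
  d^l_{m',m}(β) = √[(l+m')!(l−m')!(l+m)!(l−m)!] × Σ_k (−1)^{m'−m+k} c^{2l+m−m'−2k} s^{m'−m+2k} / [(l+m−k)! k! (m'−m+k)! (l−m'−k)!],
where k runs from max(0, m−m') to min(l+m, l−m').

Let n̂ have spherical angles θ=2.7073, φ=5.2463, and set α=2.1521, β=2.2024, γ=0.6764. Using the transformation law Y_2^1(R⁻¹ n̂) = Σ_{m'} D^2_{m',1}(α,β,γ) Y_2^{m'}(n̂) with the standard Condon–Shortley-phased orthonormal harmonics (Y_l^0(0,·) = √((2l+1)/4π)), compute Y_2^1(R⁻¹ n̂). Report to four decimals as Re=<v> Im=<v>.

Need the full column D^2_{m',1} for m'=−2..2 at α=2.1521, β=2.2024, γ=0.6764.
cos(β/2)=0.452526, sin(β/2)=0.891751
d^2_{-2,1}: single k=3 term ⇒ +0.641807;  D = -0.567429-0.299901i
d^2_{-1,1}: k∈[2..3] ⇒ +0.488536 -0.632375 = -0.143839;  D = -0.013658-0.143189i
d^2_{0,1}: k∈[1..2] ⇒ +0.202419 -0.786050 = -0.583632;  D = -0.455134+0.365347i
d^2_{1,1}: k∈[0..1] ⇒ +0.041935 -0.488536 = -0.446601;  D = +0.424889+0.137554i
d^2_{2,1}: single k=0 term ⇒ -0.165274;  D = -0.043799-0.159365i
Y_2^{m'}(θ=2.7073,φ=5.2463) and Σ D·Y over m':
  (-0.5674-0.2999i)·(-0.0330+0.0599i)  (-0.0137-0.1432i)·(-0.1501-0.2538i)  (-0.4551+0.3653i)·(+0.4633+0.0000i)  (+0.4249+0.1376i)·(+0.1501-0.2538i)  (-0.0438-0.1594i)·(-0.0330-0.0599i)
Y_2^1(R⁻¹ n̂) = -0.117896+0.090759i

Re=-0.1179 Im=0.0908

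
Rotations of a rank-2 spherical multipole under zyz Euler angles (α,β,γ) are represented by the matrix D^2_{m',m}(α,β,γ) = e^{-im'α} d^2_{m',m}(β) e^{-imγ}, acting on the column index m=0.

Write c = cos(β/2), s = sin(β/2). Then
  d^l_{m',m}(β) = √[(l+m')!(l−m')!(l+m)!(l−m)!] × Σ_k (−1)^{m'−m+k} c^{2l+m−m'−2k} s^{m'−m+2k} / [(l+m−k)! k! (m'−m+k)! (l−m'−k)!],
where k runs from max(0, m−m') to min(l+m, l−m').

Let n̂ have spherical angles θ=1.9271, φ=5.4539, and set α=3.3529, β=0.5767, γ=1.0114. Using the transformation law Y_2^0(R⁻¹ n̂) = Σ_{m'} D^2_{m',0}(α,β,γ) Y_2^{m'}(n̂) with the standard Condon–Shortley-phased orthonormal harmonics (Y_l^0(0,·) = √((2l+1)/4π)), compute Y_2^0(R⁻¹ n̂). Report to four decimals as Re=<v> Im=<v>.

Re=-0.0283 Im=0.0000

Need the full column D^2_{m',0} for m'=−2..2 at α=3.3529, β=0.5767, γ=1.0114.
cos(β/2)=0.958714, sin(β/2)=0.284371
d^2_{-2,0}: single k=2 term ⇒ +0.182064;  D = +0.166046+0.074673i
d^2_{-1,0}: k∈[1..2] ⇒ +0.613802 -0.054003 = +0.559799;  D = -0.547347-0.117411i
d^2_{0,0}: k∈[0..2] ⇒ +0.844806 -0.297309 +0.006539 = +0.554036;  D = +0.554036+0.000000i
d^2_{1,0}: k∈[0..1] ⇒ -0.613802 +0.054003 = -0.559799;  D = +0.547347-0.117411i
d^2_{2,0}: single k=0 term ⇒ +0.182064;  D = +0.166046-0.074673i
Y_2^{m'}(θ=1.9271,φ=5.4539) and Σ D·Y over m':
  (+0.1660+0.0747i)·(-0.0297+0.3380i)  (-0.5473-0.1174i)·(-0.1706-0.1862i)  (+0.5540+0.0000i)·(-0.2003+0.0000i)  (+0.5473-0.1174i)·(+0.1706-0.1862i)  (+0.1660-0.0747i)·(-0.0297-0.3380i)
Y_2^0(R⁻¹ n̂) = -0.028317+0.000000i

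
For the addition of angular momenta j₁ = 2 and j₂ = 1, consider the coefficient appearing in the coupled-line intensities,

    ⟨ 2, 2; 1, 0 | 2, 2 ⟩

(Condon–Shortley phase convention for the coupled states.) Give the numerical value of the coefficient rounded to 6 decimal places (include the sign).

+√(2/3) ≈ +0.816497

j₁+j₂−J=1  J+j₁−j₂=3  J−j₁+j₂=1  j₁+j₂+J+1=6
(j₁±m₁, j₂±m₂, J±M) = (4,0,1,1,4,0)
P² = 24
sum k=0..0:
  [0] +1/6 = 1/6
S = 1/6
C² = P²·S² = 2/3 ; C = +0.816497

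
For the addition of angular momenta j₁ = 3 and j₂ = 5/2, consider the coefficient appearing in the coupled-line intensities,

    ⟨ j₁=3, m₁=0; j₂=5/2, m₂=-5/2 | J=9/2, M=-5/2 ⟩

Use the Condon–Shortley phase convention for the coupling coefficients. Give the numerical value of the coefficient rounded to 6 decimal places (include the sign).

j₁+j₂−J=1  J+j₁−j₂=5  J−j₁+j₂=4  j₁+j₂+J+1=11
(j₁±m₁, j₂±m₂, J±M) = (3,3,0,5,2,7)
P² = 345600/11
sum k=0..0:
  [0] +1/288 = 1/288
S = 1/288
C² = P²·S² = 25/66 ; C = +0.615457

+√(25/66) = +0.615457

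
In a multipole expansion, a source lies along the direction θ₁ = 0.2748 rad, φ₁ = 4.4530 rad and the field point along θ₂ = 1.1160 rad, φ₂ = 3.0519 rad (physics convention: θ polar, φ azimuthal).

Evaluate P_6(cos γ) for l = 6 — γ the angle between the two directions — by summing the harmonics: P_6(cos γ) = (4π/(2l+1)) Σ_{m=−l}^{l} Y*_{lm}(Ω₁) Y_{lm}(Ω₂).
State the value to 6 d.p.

Addition theorem: P_6(cos γ) = (4π/13) Σ_m Y*_{lm}(Ω₁) Y_{lm}(Ω₂), m = −6…6:
  [-6]  conj(Y_{6,-6})(Ω₁) = -0.00000 + 0.00019j ; Y_{6,-6}(Ω₂) = 0.21803 + 0.13015j ; Δ = -0.00003 + 0.00004j
  [-5]  conj(Y_{6,-5})(Ω₁) = -0.00228 - 0.00064j ; Y_{6,-5}(Ω₂) = -0.38758 - 0.18649j ; Δ = 0.00076 + 0.00067j
  [-4]  conj(Y_{6,-4})(Ω₁) = 0.00904 - 0.01531j ; Y_{6,-4}(Ω₂) = 0.24426 + 0.09160j ; Δ = 0.00361 - 0.00291j
  [-3]  conj(Y_{6,-3})(Ω₁) = 0.06323 + 0.06415j ; Y_{6,-3}(Ω₂) = 0.17546 + 0.04839j ; Δ = 0.00799 + 0.01431j
  [-2]  conj(Y_{6,-2})(Ω₁) = -0.26334 + 0.15035j ; Y_{6,-2}(Ω₂) = -0.32189 - 0.05837j ; Δ = 0.09354 - 0.03303j
  [-1]  conj(Y_{6,-1})(Ω₁) = -0.15256 - 0.57491j ; Y_{6,-1}(Ω₂) = -0.07121 - 0.00640j ; Δ = 0.00718 + 0.04192j
  [+0]  conj(Y_{6,0})(Ω₁) = 0.35515 + 0.00000j ; Y_{6,0}(Ω₂) = 0.33005 + 0.00000j ; Δ = 0.11722 + 0.00000j
  [+1]  conj(Y_{6,1})(Ω₁) = 0.15256 - 0.57491j ; Y_{6,1}(Ω₂) = 0.07121 - 0.00640j ; Δ = 0.00718 - 0.04192j
  [+2]  conj(Y_{6,2})(Ω₁) = -0.26334 - 0.15035j ; Y_{6,2}(Ω₂) = -0.32189 + 0.05837j ; Δ = 0.09354 + 0.03303j
  [+3]  conj(Y_{6,3})(Ω₁) = -0.06323 + 0.06415j ; Y_{6,3}(Ω₂) = -0.17546 + 0.04839j ; Δ = 0.00799 - 0.01431j
  [+4]  conj(Y_{6,4})(Ω₁) = 0.00904 + 0.01531j ; Y_{6,4}(Ω₂) = 0.24426 - 0.09160j ; Δ = 0.00361 + 0.00291j
  [+5]  conj(Y_{6,5})(Ω₁) = 0.00228 - 0.00064j ; Y_{6,5}(Ω₂) = 0.38758 - 0.18649j ; Δ = 0.00076 - 0.00067j
  [+6]  conj(Y_{6,6})(Ω₁) = -0.00000 - 0.00019j ; Y_{6,6}(Ω₂) = 0.21803 - 0.13015j ; Δ = -0.00003 - 0.00004j
Total Σ_m = 0.34335 + 0.00000j. Multiply by 0.966644: 0.33189 + 0.00000j. P_6(cos γ) = 0.331894

0.331894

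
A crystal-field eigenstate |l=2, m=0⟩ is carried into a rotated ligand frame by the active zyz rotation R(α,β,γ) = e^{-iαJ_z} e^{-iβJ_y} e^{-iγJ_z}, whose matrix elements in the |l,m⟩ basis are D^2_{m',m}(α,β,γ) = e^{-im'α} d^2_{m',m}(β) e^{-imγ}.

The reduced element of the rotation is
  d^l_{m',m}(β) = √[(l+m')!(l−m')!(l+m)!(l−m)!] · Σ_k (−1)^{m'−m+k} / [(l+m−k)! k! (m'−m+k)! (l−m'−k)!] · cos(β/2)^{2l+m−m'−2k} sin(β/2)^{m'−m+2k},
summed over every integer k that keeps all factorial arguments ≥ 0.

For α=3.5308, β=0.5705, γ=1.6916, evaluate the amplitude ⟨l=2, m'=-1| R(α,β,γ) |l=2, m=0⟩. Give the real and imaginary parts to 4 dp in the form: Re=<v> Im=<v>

D^2_{-1,0}(3.5308,0.5705,1.6916) = e^{-i·-1·3.5308}·d^2_{-1,0}(0.5705)·e^{-i·0·1.6916}. Compute d first:
With c≡cos(β/2)=0.959591 and s≡sin(β/2)=0.281397, N=[1·6·2·2]^{1/2}=4.898979
The bounds max(0,m−m')=1 and min(l+m,l−m')=2 give 2 terms
  k=1: (−1)^0·4.8990/(2)·0.9596^3·0.2814^1 = +0.609052
  k=2: (−1)^1·4.8990/(2)·0.9596^1·0.2814^3 = -0.052375
d^2_{-1,0}(0.5705) = +0.609052 -0.052375 = +0.556678
Attach z-rotation phases: D = e^{-i(-1)(3.5308)}·(+0.556678)·e^{-i(0)(1.6916)} = -0.515044-0.211234i

Re=-0.5150 Im=-0.2112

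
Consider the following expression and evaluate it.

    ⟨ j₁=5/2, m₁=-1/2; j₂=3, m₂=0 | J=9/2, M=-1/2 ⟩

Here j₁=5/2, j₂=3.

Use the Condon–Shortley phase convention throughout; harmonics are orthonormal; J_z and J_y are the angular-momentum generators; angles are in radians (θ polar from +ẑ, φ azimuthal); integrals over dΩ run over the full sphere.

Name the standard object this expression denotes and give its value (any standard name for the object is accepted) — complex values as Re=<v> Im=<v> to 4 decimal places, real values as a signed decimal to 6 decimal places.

This is a Clebsch–Gordan (vector-coupling) coefficient.
triangle: 1!·4!·5!/11! = 2880/39916800
(j±m)!: 2!·3!·3!·3!·4!·5! = 1244160
prefactor² = (2J+1)·Δ·N² = 69120/77
  k=0: +1/(0!·1!·3!·3!·1!·2!) = 1/72
  k=1: −1/(1!·0!·2!·2!·2!·3!) = -1/48
Σ = -1/144  ⇒  CG² = 69120/77·(-1/144)² = 10/231
CG = −√(10/231) = -0.208063

Clebsch–Gordan coefficient, −√(10/231) ≈ -0.208063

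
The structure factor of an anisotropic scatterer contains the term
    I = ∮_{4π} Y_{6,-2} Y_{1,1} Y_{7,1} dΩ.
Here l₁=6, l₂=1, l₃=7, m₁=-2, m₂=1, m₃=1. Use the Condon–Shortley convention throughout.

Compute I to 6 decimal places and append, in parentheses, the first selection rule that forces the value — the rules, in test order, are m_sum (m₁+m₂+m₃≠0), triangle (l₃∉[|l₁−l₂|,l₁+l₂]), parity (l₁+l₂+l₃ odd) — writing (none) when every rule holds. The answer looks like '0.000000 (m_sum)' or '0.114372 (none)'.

-0.135514 (none)

m-sum 0 ✓  L=14 even ✓  5≤7≤7 ✓
Π(2lᵢ+1) = 13×3×15 = 585
triangle coeff Δ(6,1,7) = 1/1365
Σ_t [0,0]: t=0:+1/518400 = 1/518400
(3j)²=7/195 [(6 1 7; 0 0 0)], sign=-1
Σ_t [0,0]: t=0:+1/1935360 = 1/1935360
(3j)²=1/91 [(6 1 7; -2 1 1)], sign=+1
⇒ 4πI² = 3/13
I = (-1)√(3/13/(4π)) = -0.13551395
No selection rule forces the value: the integral is nonzero (none).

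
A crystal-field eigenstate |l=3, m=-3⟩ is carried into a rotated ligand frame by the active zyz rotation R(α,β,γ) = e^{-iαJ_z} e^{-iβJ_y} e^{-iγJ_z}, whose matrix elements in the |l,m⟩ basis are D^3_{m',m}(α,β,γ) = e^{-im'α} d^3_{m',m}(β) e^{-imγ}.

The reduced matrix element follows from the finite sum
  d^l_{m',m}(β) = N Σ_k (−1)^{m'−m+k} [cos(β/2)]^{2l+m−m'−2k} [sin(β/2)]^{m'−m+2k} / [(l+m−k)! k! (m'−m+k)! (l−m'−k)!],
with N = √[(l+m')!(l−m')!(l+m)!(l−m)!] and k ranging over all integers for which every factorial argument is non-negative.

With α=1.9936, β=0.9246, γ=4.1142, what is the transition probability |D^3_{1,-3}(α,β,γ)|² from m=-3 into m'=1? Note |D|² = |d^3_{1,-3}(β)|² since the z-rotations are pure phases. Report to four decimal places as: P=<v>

Split into d^3_{1,-3}(β=0.9246) × two z-phases.
With c≡cos(β/2)=0.895029 and s≡sin(β/2)=0.446008, N=[24·2·1·720]^{1/2}=185.903201
k∈{0} keeps every argument non-negative
  k=0: (−1)^4·185.9032/(48)·0.8950^2·0.4460^4 = +0.122769
d^3_{1,-3}(0.9246) = +0.122769
|D^3_{1,-3}|² = |d^3_{1,-3}(β)|² = (+0.122769)² = 0.015072 (the z-rotation phases have unit modulus)

P=0.0151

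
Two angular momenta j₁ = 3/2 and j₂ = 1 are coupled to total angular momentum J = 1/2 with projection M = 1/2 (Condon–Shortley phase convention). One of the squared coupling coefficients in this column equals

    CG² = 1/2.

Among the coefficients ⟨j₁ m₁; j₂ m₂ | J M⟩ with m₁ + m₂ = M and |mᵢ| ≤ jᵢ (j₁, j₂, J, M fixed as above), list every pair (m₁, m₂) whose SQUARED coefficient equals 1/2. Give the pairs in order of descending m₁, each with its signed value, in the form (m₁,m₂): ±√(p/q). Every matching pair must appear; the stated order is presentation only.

(3/2,-1): +√(1/2)

Admissible pairs with m₁+m₂ = M = 1/2: (-1/2,1), (1/2,0), (3/2,-1)
  (m₁,m₂)=(3/2,-1): CG² = 1/2, CG = +√(1/2)   ← matches the target
  (m₁,m₂)=(1/2,0): CG² = 1/3, CG = −√(1/3)
  (m₁,m₂)=(-1/2,1): CG² = 1/6, CG = +√(1/6)
Pairs with CG² = 1/2: (3/2,-1): +√(1/2)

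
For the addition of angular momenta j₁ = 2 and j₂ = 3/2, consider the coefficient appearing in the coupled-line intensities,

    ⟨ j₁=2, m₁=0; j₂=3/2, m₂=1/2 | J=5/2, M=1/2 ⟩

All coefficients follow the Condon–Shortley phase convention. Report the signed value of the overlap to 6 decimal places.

√[6·1!3!2!/7! · 2!2!2!1!3!2!] = √(48/35)
  +(−1)^0/∏(0,1,2,2,1,0)! = 1/4  (running 1/4)
  +(−1)^1/∏(1,0,1,1,2,1)! = -1/2  (running -1/4)
⟨..|..⟩ = √(48/35)·(-1/4) = -0.292770

−√(3/35) ≈ -0.292770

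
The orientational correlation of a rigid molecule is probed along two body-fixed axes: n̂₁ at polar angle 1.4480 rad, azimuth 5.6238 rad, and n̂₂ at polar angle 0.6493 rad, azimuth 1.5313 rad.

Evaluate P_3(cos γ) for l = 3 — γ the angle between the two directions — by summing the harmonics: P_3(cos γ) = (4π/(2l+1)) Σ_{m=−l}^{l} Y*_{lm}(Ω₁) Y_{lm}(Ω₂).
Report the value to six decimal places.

Addition theorem: P_3(cos γ) = (4π/7) Σ_m Y*_{lm}(Ω₁) Y_{lm}(Ω₂), m = −3…3:
  m=-3: (-0.161592-0.374494i) × (-0.010902+0.091576i) = +0.036056-0.010715i  (running Σ = +0.036056-0.010715i)
  m=-2: (+0.030748-0.119408i) × (-0.296658-0.023483i) = -0.011926+0.034701i  (running Σ = +0.024131+0.023986i)
  m=-1: (-0.234491+0.181759i) × (+0.016760-0.424110i) = +0.073156+0.102496i  (running Σ = +0.097286+0.126482i)
  m=0: (-0.133700-0.000000i) × (+0.051160+0.000000i) = -0.006840-0.000000i  (running Σ = +0.090446+0.126482i)
  m=1: (+0.234491+0.181759i) × (-0.016760-0.424110i) = +0.073156-0.102496i  (running Σ = +0.163602+0.023986i)
  m=2: (+0.030748+0.119408i) × (-0.296658+0.023483i) = -0.011926-0.034701i  (running Σ = +0.151676-0.010715i)
  m=3: (+0.161592-0.374494i) × (+0.010902+0.091576i) = +0.036056+0.010715i  (running Σ = +0.187733+0.000000i)
Total Σ_m = +0.187733+0.000000i. Multiply by 1.795196: +0.337017+0.000000i. P_3(cos γ) = 0.337017

0.337017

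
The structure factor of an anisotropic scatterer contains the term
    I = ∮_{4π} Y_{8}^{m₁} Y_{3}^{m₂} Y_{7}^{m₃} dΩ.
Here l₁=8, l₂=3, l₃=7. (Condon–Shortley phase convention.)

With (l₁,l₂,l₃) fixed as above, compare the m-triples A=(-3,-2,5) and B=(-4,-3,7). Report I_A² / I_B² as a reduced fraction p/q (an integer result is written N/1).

Shared (l₁,l₂,l₃)=(8,3,7): N and (l;000)² cancel in I_A²/I_B².
A: Δ = 4!·12!·2!/19! = 1/5290740; Racah Σ t=0..1: t=0:+1/958003200 t=1:−1/87091200 = -1/95800320; ⇒ 3j(8 3 7; -3 -2 5)² = 1000/88179, sgn -1
B: Δ = 4!·12!·2!/19! = 1/5290740; Racah Σ t=0..0: t=0:+1/22992076800 = 1/22992076800; ⇒ 3j(8 3 7; -4 -3 7)² = 1/3876, sgn +1
I_A²/I_B² = (1000/88179)/(1/3876) = 4000/91

4000/91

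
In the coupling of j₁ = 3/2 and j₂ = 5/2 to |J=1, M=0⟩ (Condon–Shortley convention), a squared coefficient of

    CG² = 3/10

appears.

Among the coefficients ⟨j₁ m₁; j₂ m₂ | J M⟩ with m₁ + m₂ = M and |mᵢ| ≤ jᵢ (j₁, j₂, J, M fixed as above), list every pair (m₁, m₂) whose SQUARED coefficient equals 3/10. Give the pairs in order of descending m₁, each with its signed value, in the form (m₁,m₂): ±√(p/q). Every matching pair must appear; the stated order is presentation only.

Admissible pairs with m₁+m₂ = M = 0: (-3/2,3/2), (-1/2,1/2), (1/2,-1/2), (3/2,-3/2)
  (m₁,m₂)=(3/2,-3/2): CG² = 1/5, CG = +√(1/5)
  (m₁,m₂)=(1/2,-1/2): CG² = 3/10, CG = −√(3/10)   ← matches the target
  (m₁,m₂)=(-1/2,1/2): CG² = 3/10, CG = +√(3/10)   ← matches the target
  (m₁,m₂)=(-3/2,3/2): CG² = 1/5, CG = −√(1/5)
Pairs with CG² = 3/10: (1/2,-1/2): −√(3/10); (-1/2,1/2): +√(3/10)

(1/2,-1/2): −√(3/10); (-1/2,1/2): +√(3/10)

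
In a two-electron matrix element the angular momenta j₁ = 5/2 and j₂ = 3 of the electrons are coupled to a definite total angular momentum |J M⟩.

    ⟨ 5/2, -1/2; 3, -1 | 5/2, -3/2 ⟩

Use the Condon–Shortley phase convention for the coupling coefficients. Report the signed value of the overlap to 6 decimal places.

-0.169031

triangle: 3!*2!*3!/9! = 72/362880
(j±m)!: 2!*3!*2!*4!*1!*4! = 13824
prefactor² = (2J+1)*Δ*N² = 576/35
  k=1: −1/(1!*2!*2!*1!*0!*2!) = -1/8
  k=2: +1/(2!*1!*1!*0!*1!*3!) = 1/12
Σ = -1/24  ⇒  CG² = 576/35*(-1/24)² = 1/35
CG = −√(1/35) = -0.169031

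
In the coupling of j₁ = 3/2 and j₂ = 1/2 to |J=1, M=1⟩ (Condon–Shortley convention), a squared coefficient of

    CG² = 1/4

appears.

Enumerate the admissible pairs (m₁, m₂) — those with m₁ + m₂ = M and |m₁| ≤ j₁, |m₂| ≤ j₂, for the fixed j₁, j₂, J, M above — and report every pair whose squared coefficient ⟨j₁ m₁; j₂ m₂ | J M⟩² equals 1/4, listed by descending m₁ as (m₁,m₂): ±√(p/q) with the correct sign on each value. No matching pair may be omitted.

(1/2,1/2): −√(1/4)

Admissible pairs with m₁+m₂ = M = 1: (1/2,1/2), (3/2,-1/2)
  (m₁,m₂)=(3/2,-1/2): CG² = 3/4, CG = +√(3/4)
  (m₁,m₂)=(1/2,1/2): CG² = 1/4, CG = −√(1/4)   ← matches the target
Pairs with CG² = 1/4: (1/2,1/2): −√(1/4)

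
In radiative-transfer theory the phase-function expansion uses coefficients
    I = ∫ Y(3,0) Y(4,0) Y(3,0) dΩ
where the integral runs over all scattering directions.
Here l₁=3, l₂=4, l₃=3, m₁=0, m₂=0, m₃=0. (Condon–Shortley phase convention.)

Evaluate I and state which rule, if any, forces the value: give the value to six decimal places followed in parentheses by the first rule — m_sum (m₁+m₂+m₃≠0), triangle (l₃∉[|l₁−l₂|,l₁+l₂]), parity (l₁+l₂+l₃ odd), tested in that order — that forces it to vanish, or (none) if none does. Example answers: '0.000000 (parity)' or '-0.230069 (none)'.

m-sum 0 ✓  L=10 even ✓  1≤3≤7 ✓
Π(2lᵢ+1) = 7×9×7 = 441
triangle coeff Δ(3,4,3) = 1/34650
Σ_t [1,3]: t=1:−1/72 t=2:+1/16 t=3:−1/72 = 5/144
(3j)²=2/77 [(3 4 3; 0 0 0)], sign=-1
(m-triple is (0,0,0) — same symbol as above.)
⇒ 4πI² = 36/121
I = (+1)√(36/121/(4π)) = 0.15386989
No selection rule forces the value: the integral is nonzero (none).

0.153870 (none)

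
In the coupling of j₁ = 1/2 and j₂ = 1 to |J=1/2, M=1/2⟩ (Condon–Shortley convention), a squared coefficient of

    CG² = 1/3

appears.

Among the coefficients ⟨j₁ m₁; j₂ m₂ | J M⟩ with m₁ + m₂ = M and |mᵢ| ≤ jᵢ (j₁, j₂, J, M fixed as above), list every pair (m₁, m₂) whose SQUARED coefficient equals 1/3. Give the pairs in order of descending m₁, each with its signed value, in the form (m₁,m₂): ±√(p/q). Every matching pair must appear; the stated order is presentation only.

(1/2,0): +√(1/3)

Admissible pairs with m₁+m₂ = M = 1/2: (-1/2,1), (1/2,0)
  (m₁,m₂)=(1/2,0): CG² = 1/3, CG = +√(1/3)   ← matches the target
  (m₁,m₂)=(-1/2,1): CG² = 2/3, CG = −√(2/3)
Pairs with CG² = 1/3: (1/2,0): +√(1/3)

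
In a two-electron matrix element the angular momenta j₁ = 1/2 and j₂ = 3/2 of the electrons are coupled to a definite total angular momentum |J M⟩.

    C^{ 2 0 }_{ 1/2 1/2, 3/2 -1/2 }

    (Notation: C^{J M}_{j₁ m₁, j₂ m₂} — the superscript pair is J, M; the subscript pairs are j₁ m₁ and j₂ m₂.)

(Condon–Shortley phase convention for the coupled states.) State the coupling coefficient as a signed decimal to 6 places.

+√(1/2) ≈ +0.707107

triangle: 0!·1!·3!/5! = 6/120
(j±m)!: 1!·0!·1!·2!·2!·2! = 8
prefactor² = (2J+1)·Δ·N² = 2
  k=0: +1/(0!·0!·0!·1!·1!·2!) = 1/2
Σ = 1/2  ⇒  CG² = 2·(1/2)² = 1/2
CG = +√(1/2) = +0.707107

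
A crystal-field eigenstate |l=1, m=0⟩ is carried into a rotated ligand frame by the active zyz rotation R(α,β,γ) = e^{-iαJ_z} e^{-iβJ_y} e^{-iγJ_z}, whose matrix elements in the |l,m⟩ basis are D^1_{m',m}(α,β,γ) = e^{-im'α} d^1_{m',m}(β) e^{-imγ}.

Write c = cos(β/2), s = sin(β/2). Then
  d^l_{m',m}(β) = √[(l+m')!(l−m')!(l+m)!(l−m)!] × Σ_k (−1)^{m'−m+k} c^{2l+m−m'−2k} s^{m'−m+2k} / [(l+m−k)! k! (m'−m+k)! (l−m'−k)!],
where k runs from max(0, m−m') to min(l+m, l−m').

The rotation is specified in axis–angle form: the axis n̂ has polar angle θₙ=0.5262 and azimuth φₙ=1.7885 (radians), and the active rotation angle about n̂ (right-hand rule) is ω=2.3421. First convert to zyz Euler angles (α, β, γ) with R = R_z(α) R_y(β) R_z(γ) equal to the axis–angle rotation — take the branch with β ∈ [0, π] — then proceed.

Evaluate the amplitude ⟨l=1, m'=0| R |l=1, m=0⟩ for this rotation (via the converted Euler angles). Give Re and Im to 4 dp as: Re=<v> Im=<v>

Re=0.5719 Im=0.0000

Axis–angle → zyz. n̂ = (sinθₙcosφₙ, sinθₙsinφₙ, cosθₙ) = (-0.108480, +0.490396, +0.864722), ω = 2.3421.
R = I cosω + sinω [n̂]ₓ + (1−cosω) n̂n̂ᵀ gives
  R = [-0.677100, -0.710289, +0.192421; +0.529727, -0.288945, +0.797434; -0.510809, +0.641872, +0.571904]
β = atan2(√(R₁₃²+R₂₃²), R₃₃) = 0.961972; α = atan2(R₂₃, R₁₃) mod 2π = 1.334022; γ = atan2(R₃₂, −R₃₁) mod 2π = 0.898615
First d^1_{0,0}(β=0.9620), then the phase factors e^{-i(0)α} and e^{-i(0)γ}:
Half-angle: c=0.886539, s=0.462653. N=√(1·1·1·1)=1.000000
The bounds max(0,m−m')=0 and min(l+m,l−m')=1 give 2 terms
  k=0: (−1)^0·1.0000/(1)·0.8865^2·0.4627^0 = +0.785952
  k=1: (−1)^1·1.0000/(1)·0.8865^0·0.4627^2 = -0.214048
d^1_{0,0}(0.9620) = +0.785952 -0.214048 = +0.571904
D = (+1.000000+0.000000i)·(+0.571904)·(+1.000000+0.000000i) = +0.571904+0.000000i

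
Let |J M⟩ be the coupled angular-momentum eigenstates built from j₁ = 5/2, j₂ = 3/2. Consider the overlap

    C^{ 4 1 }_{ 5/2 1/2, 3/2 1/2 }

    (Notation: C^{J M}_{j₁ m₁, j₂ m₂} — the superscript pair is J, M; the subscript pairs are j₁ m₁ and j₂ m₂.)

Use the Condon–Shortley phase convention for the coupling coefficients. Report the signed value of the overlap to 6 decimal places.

+0.731925  (= +√(15/28))

j₁+j₂−J=0  J+j₁−j₂=5  J−j₁+j₂=3  j₁+j₂+J+1=9
(j₁±m₁, j₂±m₂, J±M) = (3,2,2,1,5,3)
P² = 2160/7
sum k=0..0:
  [0] +1/24 = 1/24
S = 1/24
C² = P²·S² = 15/28 ; C = +0.731925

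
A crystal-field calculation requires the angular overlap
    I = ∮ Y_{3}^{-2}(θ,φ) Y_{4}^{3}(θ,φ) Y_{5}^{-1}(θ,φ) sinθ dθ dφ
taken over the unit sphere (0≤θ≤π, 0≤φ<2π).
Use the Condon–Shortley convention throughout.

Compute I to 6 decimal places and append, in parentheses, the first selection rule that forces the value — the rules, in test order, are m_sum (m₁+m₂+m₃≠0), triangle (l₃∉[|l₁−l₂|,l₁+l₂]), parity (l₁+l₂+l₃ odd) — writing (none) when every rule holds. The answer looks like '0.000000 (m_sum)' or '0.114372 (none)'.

0.160929 (none)

Rules hold: Σm=0, L=12 even, 1≤5≤7.
N = 7·9·11 = 693
Δ = 2!·4!·6!/13! = 1/180180
Racah Σ t=0..2: t=0:+1/576 t=1:−1/144 t=2:+1/576 = -1/288
⇒ 3j(3 4 5; 0 0 0)² = 20/1001, sgn +1
Racah Σ t=1..2: t=1:−1/17280 t=2:+1/1440 = 11/17280
⇒ 3j(3 4 5; -2 3 -1)² = 11/468, sgn +1
4πI² = N·(3j₀)²·(3jₘ)² = 55/169
I = +1·√(0.325444/4π) = 0.16092854
No selection rule forces the value: the integral is nonzero (none).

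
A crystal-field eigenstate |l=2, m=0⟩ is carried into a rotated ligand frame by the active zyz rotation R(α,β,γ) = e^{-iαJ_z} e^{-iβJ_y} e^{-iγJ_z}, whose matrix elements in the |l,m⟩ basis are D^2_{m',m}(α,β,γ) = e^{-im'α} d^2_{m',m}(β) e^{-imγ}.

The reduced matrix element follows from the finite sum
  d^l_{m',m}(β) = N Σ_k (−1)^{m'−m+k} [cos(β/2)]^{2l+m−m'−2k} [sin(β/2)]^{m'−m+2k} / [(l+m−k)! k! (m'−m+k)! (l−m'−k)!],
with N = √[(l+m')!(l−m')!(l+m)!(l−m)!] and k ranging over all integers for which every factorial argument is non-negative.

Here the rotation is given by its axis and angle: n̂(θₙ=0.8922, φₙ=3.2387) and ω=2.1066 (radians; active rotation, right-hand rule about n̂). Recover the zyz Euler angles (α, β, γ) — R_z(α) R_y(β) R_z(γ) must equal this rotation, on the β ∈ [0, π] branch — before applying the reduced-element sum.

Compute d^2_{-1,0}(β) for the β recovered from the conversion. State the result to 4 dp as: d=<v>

Axis–angle → zyz. n̂ = (sinθₙcosφₙ, sinθₙsinφₙ, cosθₙ) = (-0.774787, -0.075475, +0.627701), ω = 2.1066.
R = I cosω + sinω [n̂]ₓ + (1−cosω) n̂n̂ᵀ gives
  R = [+0.396233, -0.451403, -0.799522; +0.628065, -0.501928, +0.594645; -0.669726, -0.737770, +0.084630]
β = atan2(√(R₁₃²+R₂₃²), R₃₃) = 1.486065; α = atan2(R₂₃, R₁₃) mod 2π = 2.502103; γ = atan2(R₃₂, −R₃₁) mod 2π = 5.449481
d^2_{-1,0}(β=1.4861) via the finite sum:
c=cos(1.486065/2)=0.736420, s=sin(1.486065/2)=0.676524; N=√[1·6·2·2]=4.898979
k: max(0,(0)−(-1))=1 … min(2+(0),2−(-1))=2
  k=1: (−1)^0·4.8990/(2)·0.7364^3·0.6765^1 = +0.661815
  k=2: (−1)^1·4.8990/(2)·0.7364^1·0.6765^3 = -0.558536
d^2_{-1,0}(1.4861) = +0.661815 -0.558536 = +0.103279

d=0.1033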